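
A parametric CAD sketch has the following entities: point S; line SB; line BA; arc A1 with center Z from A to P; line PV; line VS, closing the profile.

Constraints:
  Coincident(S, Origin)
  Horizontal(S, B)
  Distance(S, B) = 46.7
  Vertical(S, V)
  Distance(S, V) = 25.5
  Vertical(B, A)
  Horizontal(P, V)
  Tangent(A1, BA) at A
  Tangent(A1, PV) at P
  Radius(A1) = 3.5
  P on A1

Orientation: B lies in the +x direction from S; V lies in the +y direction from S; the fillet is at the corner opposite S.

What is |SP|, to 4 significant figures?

50.16

The virtual corner opposite S is at (46.70, 25.50). Tangency of A1 to BA means the radius ZA is perpendicular to BA and since A1 is tangent to PV there, ZP ⟂ PV, with radius 3.5, so the center Z sits 3.5 in from both sides at Z = (43.20, 22.00). That places the tangent points at A = (46.70, 22.00) on BA and P = (43.20, 25.50) on PV. Then |SP| = |P − S| = 50.16.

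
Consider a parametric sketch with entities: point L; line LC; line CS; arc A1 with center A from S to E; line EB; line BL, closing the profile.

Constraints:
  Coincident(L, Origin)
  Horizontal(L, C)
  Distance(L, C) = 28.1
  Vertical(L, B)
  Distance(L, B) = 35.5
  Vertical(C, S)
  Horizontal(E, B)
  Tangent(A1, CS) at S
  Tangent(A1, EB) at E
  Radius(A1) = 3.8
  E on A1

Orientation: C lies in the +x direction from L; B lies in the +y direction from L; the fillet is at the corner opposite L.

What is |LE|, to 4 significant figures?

43.02

L is at the origin; LC is horizontal with |LC| = 28.1 and C on the +x side, so C = (28.10, 0.000). L and B share the same x with |LB| = 35.5 and B on the +y side, so B = (0.000, 35.50). The virtual corner opposite L is at (28.10, 35.50). Since A1 is tangent to CS there, AS ⟂ CS and tangency of A1 to EB means the radius AE is perpendicular to EB, with radius 3.8, so the center A sits 3.8 in from both sides at A = (24.30, 31.70). That places the tangent points at S = (28.10, 31.70) on CS and E = (24.30, 35.50) on EB. Then |LE| = |E − L| = 43.02.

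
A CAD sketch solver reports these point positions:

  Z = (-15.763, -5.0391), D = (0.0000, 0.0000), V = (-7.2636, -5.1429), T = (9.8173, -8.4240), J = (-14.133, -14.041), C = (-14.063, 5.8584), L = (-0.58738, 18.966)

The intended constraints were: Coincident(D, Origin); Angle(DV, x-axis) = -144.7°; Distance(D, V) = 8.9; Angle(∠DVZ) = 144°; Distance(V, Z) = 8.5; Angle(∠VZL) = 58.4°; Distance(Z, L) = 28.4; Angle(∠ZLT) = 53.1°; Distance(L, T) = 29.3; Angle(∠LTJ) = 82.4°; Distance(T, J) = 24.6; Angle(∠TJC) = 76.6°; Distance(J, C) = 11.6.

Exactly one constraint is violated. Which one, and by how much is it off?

Distance(J, C) = 11.6 — off by 8.30.

D = (0.00, 0.00) ✓; DV at -144.7° ✓; |DV| = 8.900 ✓; ∠DVZ = 144.0° ✓; |VZ| = 8.500 ✓; ∠VZL = 58.40° ✓; |ZL| = 28.40 ✓; ∠ZLT = 53.10° ✓; |LT| = 29.30 ✓; ∠LTJ = 82.40° ✓; |TJ| = 24.60 ✓; ∠TJC = 76.60° ✓; |JC| = 19.90 ✗.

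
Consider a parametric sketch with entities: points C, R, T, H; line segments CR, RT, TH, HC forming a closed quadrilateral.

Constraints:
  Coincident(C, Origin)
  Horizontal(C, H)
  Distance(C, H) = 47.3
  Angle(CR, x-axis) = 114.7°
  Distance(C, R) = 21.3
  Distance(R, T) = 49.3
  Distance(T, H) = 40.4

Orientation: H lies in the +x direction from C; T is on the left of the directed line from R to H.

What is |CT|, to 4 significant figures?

53.24

C is at the origin; CH is horizontal with |CH| = 47.3 and H in +x, so H = (47.3, 0). CR runs at 114.7° with |CR| = 21.3, so R = (-8.901, 19.35). T is determined by |RT| = 49.3 and |TH| = 40.4 together: it lies at the intersection of circle(R, 49.3) and circle(H, 40.4). With |RH| = 59.44, the foot of the radical line on RH is 36.43 from R and the perpendicular offset is √(49.3² − 36.43²) = 33.21. Taking the left-of-RH solution: T = (36.36, 38.89).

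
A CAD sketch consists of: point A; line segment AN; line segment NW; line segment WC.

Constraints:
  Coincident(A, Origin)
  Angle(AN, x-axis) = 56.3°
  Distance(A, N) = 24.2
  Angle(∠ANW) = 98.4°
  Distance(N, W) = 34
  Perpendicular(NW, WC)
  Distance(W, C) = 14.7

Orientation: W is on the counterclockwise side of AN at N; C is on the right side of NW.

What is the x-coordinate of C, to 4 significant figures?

-1.945

∠ANW = 98.4°, so NW runs at 56.3° + (180° − 98.4°) = 137.9° from the x-axis; with |NW| = 34.0, W = N + 34.0·(cos 137.9°, sin 137.9°) = (-11.80, 42.93). The perpendicularity gives WC at right angles to NW; with |WC| = 14.7 on the right of NW, C = W + 14.7·(0.6704, 0.7420) = (-1.945, 53.83). So C.x = -1.945.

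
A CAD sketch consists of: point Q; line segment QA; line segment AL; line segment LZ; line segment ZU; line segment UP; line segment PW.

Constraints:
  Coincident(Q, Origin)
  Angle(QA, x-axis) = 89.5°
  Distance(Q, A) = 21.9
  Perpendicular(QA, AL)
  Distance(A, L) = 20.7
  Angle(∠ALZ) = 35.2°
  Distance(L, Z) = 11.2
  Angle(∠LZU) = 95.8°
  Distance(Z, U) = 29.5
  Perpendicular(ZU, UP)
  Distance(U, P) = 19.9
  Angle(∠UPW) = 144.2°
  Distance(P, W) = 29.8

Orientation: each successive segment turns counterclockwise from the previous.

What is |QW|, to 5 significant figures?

64.956

The perpendicularity gives UP at right angles to ZU, so UP runs at 138.50°; with |UP| = 19.9, P = (-6.7697, 50.824). ∠UPW = 144.2° gives PW at 174.30° from the x-axis; with |PW| = 29.8, W = (-36.422, 53.784). Then |QW| = |W − Q| = 64.956.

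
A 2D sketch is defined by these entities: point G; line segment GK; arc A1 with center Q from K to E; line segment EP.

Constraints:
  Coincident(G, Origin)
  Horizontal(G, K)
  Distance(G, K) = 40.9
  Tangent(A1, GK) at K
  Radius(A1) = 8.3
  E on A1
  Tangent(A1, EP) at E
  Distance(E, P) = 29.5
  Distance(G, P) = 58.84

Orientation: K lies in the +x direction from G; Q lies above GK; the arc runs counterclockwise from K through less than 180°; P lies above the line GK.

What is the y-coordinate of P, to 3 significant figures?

38.8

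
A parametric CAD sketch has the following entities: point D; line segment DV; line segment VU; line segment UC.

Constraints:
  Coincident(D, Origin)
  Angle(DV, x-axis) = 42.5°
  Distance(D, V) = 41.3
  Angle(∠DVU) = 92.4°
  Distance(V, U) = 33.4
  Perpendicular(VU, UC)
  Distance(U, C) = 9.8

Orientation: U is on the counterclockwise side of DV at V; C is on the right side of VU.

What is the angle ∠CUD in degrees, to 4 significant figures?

139.6°

D is at the origin; DV runs at 42.5° with length 41.3, so V = 41.3·(cos 42.5°, sin 42.5°) = (30.45, 27.90). ∠DVU = 92.4°, so VU runs at 42.5° + (180° − 92.4°) = 130.1° from the x-axis; with |VU| = 33.4, U = V + 33.4·(cos 130.1°, sin 130.1°) = (8.936, 53.45). VU is perpendicular to UC; with |UC| = 9.8 on the right of VU, C = U + 9.8·(0.7649, 0.6441) = (16.43, 59.76). Then cos ∠CUD = UC·UD / (|UC||UD|), giving 139.6°.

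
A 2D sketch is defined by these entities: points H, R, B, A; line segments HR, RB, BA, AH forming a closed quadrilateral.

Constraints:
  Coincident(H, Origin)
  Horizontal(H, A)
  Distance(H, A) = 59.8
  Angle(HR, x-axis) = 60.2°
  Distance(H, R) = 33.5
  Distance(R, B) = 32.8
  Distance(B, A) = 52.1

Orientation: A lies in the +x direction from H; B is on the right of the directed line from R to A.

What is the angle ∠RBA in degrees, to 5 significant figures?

71.524°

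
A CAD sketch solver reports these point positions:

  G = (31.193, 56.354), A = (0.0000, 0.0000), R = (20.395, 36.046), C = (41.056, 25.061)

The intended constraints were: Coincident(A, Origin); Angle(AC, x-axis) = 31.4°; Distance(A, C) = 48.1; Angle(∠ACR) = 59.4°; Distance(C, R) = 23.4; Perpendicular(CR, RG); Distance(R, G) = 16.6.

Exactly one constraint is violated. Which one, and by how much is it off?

Distance(R, G) = 16.6 — off by 6.40.

A = (0.00, 0.00) ✓; AC at 31.40° ✓; |AC| = 48.10 ✓; ∠ACR = 59.40° ✓; |CR| = 23.40 ✓; ∠(CR, RG) = 90.00° ✓; |RG| = 23.00 ✗.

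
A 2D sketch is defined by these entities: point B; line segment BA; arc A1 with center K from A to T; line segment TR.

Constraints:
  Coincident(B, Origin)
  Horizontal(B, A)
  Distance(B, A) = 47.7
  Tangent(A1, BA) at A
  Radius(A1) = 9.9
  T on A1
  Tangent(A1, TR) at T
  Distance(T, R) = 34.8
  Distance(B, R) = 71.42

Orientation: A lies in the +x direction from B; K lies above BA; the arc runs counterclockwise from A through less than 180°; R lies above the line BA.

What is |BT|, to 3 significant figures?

58.5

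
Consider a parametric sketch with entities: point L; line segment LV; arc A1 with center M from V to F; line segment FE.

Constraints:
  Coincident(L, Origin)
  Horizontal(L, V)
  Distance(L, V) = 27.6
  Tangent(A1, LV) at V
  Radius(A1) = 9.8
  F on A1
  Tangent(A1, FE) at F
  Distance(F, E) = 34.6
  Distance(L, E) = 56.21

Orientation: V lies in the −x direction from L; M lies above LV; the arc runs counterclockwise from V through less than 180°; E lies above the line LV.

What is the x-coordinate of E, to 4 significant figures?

-33.26

L is at the origin; LV is horizontal with |LV| = 27.6 and V on the −x side, so V = (-27.60, 0.000). The tangent condition forces MV to be normal to LV, so M = V + (0, 9.8) = (-27.60, 9.800). Since MF ⟂ FE (tangency), |ME| = √(9.8² + 34.6²) = 35.96 regardless of where F sits on A1. So E lies on both circle(L, 56.21) and circle(M, 35.96); the above-LV intersection is E = (-33.26, 45.31). F is the foot of the tangent from E: F = (-18.71, 13.92).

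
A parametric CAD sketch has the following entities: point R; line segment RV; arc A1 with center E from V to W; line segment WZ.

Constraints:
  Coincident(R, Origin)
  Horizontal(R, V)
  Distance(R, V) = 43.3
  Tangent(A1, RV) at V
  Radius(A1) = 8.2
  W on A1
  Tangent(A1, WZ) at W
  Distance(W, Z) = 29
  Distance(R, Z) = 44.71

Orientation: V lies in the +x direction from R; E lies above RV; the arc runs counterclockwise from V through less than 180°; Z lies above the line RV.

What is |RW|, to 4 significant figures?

51.04

Checks: |EW| = 8.200 ✓; ∠(EW, WZ) = 90.00° ✓; |WZ| = 29.00 ✓; |RZ| = 44.71 ✓.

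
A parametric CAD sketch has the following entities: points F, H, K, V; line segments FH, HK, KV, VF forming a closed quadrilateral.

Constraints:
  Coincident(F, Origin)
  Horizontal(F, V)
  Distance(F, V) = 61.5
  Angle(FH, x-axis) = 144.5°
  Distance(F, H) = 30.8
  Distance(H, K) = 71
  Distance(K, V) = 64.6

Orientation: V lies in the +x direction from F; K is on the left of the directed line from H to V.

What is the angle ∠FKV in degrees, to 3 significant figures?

55.7°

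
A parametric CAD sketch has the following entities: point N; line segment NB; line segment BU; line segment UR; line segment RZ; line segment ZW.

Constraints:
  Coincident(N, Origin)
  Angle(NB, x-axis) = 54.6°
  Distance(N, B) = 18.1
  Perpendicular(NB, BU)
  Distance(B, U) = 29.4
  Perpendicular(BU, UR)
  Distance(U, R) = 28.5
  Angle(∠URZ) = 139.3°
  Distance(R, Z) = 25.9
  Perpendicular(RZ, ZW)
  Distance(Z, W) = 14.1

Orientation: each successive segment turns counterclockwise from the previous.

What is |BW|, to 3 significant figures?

39.0

∠URZ = 139.3° gives RZ at -84.7° from the x-axis; with |RZ| = 25.9, Z = (-27.6, -17.2). RZ ⟂ ZW, so ZW runs at 5.30°; with |ZW| = 14.1, W = (-13.6, -15.9). Then |BW| = |W − B| = 39.0.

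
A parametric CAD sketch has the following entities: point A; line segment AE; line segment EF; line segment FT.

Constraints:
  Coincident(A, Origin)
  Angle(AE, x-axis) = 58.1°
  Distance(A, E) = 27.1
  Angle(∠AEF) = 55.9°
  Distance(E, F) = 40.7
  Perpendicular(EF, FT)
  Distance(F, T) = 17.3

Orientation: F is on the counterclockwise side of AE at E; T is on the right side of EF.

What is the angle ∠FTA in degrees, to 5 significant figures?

32.694°

∠AEF = 55.9°, so EF runs at 58.1° + (180° − 55.9°) = 182.20° from the x-axis; with |EF| = 40.7, F = E + 40.7·(cos 182.20°, sin 182.20°) = (-26.349, 21.445). EF is perpendicular to FT; with |FT| = 17.3 on the right of EF, T = F + 17.3·(-0.038388, 0.99926) = (-27.013, 38.732). Then cos ∠FTA = TF·TA / (|TF||TA|), giving 32.694°.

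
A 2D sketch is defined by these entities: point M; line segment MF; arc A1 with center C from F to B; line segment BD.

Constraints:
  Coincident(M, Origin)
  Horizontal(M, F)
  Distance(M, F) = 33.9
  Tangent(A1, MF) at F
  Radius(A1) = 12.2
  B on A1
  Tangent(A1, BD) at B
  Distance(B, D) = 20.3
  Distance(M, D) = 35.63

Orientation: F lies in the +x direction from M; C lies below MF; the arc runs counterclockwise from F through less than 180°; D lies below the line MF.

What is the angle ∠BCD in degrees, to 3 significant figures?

59.0°

M is at the origin; M and F share the same y with |MF| = 33.9 and F on the +x side, so F = (33.9, 0.00). The tangent condition forces CF to be normal to MF, so C = F + (0, -12.2) = (33.9, -12.2). Since CB ⟂ BD (tangency), |CD| = √(12.2² + 20.3²) = 23.7 regardless of where B sits on A1. So D lies on both circle(M, 35.63) and circle(C, 23.7); the below-MF intersection is D = (18.7, -30.3). B is the foot of the tangent from D: B = (21.9, -10.3).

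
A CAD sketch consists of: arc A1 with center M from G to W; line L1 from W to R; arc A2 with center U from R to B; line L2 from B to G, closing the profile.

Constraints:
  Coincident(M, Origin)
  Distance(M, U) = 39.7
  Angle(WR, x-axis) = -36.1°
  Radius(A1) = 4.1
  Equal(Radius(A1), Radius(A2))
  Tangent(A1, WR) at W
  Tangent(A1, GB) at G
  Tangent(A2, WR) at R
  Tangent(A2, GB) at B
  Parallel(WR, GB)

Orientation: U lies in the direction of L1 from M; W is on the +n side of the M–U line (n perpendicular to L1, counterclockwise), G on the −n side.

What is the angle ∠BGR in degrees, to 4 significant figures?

11.67°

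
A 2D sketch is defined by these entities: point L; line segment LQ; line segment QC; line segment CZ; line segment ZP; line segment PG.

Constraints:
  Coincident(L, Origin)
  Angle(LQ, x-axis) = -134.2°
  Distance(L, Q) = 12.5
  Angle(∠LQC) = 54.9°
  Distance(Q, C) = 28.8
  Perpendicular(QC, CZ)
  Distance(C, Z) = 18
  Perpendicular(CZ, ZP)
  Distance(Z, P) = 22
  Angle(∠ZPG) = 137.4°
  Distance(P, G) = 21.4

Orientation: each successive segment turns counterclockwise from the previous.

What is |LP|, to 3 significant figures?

7.78

L is at the origin; LQ runs at -134.2° with length 12.5, so Q = (-8.71, -8.96). ∠LQC = 54.9° gives QC at -9.10° from the x-axis; with |QC| = 28.8, C = (19.7, -13.5). The perpendicularity gives CZ at right angles to QC, so CZ runs at 80.9°; with |CZ| = 18.0, Z = (22.6, 4.26). The perpendicularity gives ZP at right angles to CZ, so ZP runs at 171°; with |ZP| = 22.0, P = (0.847, 7.74). Then |LP| = |P − L| = 7.78.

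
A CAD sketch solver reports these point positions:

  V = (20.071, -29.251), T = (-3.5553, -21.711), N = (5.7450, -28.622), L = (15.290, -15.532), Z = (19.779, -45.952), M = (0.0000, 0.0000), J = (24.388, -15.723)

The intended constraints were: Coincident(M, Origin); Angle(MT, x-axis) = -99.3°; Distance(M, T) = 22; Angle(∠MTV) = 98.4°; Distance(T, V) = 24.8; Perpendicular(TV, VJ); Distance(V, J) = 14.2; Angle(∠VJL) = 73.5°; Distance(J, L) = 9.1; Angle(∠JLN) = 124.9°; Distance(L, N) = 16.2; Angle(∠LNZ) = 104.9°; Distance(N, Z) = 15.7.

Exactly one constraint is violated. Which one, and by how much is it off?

Distance(N, Z) = 15.7 — off by 6.60.

M = (0.00, 0.00) ✓; MT at -99.30° ✓; |MT| = 22.00 ✓; ∠MTV = 98.40° ✓; |TV| = 24.80 ✓; ∠(TV, VJ) = 90.00° ✓; |VJ| = 14.20 ✓; ∠VJL = 73.50° ✓; |JL| = 9.100 ✓; ∠JLN = 124.9° ✓; |LN| = 16.20 ✓; ∠LNZ = 104.9° ✓; |NZ| = 22.30 ✗.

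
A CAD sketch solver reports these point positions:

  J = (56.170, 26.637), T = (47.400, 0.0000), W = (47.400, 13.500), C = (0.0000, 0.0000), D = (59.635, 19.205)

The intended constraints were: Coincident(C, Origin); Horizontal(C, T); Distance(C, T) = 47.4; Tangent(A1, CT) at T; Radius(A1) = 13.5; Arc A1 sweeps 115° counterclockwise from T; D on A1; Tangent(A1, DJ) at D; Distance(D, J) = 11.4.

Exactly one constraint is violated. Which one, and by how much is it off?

Distance(D, J) = 11.4 — off by 3.20.

C = (0.00, 0.00) ✓; C.y = 0.00, T.y = 0.00 ✓; |CT| = 47.40 ✓; ∠(WT, TC) = 90.00° ✓; |WT| = 13.50 ✓; bearing(W→D) − bearing(W→T) = 115.0° ✓; |WD| = 13.50 ✓; ∠(WD, DJ) = 90.00° ✓; |DJ| = 8.200 ✗.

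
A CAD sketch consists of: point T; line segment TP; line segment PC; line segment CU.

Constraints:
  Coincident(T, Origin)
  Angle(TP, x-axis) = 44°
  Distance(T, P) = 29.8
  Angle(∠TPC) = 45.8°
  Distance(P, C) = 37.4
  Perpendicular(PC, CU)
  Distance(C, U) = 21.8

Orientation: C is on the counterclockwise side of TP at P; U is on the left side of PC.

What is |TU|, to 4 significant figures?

16.63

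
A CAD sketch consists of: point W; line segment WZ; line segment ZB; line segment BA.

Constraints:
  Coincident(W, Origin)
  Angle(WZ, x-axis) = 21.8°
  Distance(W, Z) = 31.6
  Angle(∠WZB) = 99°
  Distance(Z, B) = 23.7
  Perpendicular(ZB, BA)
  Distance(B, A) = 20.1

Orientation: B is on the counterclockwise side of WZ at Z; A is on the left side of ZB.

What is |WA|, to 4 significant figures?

30.72

W is at the origin; WZ runs at 21.8° with length 31.6, so Z = 31.6·(cos 21.8°, sin 21.8°) = (29.34, 11.74). ∠WZB = 99.0°, so ZB runs at 21.8° + (180° − 99.0°) = 102.8° from the x-axis; with |ZB| = 23.7, B = Z + 23.7·(cos 102.8°, sin 102.8°) = (24.09, 34.85). ZB is perpendicular to BA; with |BA| = 20.1 on the left of ZB, A = B + 20.1·(-0.9751, -0.2215) = (4.489, 30.39). Then |WA| = |A − W| = 30.72.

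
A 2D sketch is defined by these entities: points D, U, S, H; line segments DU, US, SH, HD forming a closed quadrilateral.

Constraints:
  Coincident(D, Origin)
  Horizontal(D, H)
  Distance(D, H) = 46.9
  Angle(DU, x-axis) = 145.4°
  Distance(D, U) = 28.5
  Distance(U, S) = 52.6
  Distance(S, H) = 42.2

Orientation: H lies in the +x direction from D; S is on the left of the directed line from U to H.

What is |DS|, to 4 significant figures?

44.09

Checks: |US| = 52.60 ✓; |SH| = 42.20 ✓.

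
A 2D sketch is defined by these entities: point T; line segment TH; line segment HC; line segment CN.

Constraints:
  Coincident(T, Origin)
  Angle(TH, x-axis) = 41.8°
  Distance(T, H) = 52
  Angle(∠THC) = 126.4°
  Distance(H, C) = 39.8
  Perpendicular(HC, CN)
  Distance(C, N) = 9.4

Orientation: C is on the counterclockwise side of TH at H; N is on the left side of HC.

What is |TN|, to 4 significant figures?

77.75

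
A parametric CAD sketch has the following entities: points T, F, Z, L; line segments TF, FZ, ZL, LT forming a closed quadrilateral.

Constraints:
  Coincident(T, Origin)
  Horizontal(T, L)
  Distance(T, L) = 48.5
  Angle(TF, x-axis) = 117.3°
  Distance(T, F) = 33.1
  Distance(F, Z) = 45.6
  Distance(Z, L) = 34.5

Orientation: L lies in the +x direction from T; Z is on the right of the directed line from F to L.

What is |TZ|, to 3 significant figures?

15.3

Checks: |FZ| = 45.60 ✓; |ZL| = 34.50 ✓.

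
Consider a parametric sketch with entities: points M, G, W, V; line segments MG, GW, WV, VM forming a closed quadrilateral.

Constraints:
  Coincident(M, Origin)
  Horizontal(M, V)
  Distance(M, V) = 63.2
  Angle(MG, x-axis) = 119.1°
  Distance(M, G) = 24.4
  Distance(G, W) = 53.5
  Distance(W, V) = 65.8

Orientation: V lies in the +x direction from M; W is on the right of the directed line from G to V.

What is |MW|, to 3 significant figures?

30.0

Checks: |GW| = 53.50 ✓; |WV| = 65.80 ✓.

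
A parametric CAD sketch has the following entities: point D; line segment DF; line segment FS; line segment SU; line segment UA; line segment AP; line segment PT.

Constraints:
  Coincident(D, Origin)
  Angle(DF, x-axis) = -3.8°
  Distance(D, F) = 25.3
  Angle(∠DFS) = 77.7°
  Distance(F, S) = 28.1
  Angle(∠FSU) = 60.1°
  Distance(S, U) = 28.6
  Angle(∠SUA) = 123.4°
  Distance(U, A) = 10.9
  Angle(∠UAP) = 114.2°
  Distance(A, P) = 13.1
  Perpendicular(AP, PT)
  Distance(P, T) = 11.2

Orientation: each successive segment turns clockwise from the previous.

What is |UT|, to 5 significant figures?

17.613

D is at the origin; DF runs at -3.8° with length 25.3, so F = (25.244, -1.6767). ∠DFS = 77.7° gives FS at -106.10° from the x-axis; with |FS| = 28.1, S = (17.452, -28.675). ∠FSU = 60.1° gives SU at 134.00° from the x-axis; with |SU| = 28.6, U = (-2.4154, -8.1015). ∠SUA = 123.4° gives UA at 77.400° from the x-axis; with |UA| = 10.9, A = (-0.037633, 2.5360). ∠UAP = 114.2° gives AP at 11.600° from the x-axis; with |AP| = 13.1, P = (12.795, 5.1701). The perpendicularity gives PT at right angles to AP, so PT runs at -78.400°; with |PT| = 11.2, T = (15.047, -5.8011). Then |UT| = |T − U| = 17.613.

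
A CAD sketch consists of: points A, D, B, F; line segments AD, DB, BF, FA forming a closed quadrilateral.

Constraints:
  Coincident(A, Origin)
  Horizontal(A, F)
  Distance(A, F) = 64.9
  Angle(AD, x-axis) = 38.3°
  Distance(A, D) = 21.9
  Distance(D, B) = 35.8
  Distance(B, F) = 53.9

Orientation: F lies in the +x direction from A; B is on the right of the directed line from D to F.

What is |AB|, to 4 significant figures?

27.24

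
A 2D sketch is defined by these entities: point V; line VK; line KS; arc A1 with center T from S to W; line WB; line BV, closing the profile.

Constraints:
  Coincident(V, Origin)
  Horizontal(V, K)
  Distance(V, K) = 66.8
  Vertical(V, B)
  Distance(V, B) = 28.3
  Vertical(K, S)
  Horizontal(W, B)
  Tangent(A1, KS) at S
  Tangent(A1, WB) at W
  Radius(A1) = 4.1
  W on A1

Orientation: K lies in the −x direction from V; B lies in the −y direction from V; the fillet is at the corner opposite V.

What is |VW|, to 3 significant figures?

68.8

The virtual corner opposite V is at (-66.8, -28.3). Tangency of A1 to KS means the radius TS is perpendicular to KS and since A1 is tangent to WB there, TW ⟂ WB, with radius 4.1, so the center T sits 4.1 in from both sides at T = (-62.7, -24.2). That places the tangent points at S = (-66.8, -24.2) on KS and W = (-62.7, -28.3) on WB. Then |VW| = |W − V| = 68.8.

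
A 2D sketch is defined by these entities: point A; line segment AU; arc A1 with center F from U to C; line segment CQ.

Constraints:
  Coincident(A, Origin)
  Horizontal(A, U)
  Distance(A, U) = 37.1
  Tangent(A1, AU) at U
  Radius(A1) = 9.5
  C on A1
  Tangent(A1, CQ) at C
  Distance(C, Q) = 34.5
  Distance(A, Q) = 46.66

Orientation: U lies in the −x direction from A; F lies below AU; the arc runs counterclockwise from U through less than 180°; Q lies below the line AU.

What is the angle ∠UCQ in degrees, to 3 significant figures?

114°

Checks: A = (0.00, 0.00) ✓; |FC| = 9.500 ✓; ∠(FC, CQ) = 90.00° ✓; |CQ| = 34.50 ✓; |AQ| = 46.66 ✓.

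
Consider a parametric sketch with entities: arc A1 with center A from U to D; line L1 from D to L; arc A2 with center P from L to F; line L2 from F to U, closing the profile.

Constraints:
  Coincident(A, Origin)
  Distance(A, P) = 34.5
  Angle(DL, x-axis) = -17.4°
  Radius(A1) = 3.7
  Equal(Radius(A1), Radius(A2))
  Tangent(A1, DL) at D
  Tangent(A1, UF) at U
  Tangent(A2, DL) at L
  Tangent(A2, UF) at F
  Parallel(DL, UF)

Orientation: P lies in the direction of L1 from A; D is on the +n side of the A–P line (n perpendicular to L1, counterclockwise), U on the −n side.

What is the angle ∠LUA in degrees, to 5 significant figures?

77.894°

The slot axis is L1's direction at -17.4°, so u = (cos -17.4°, sin -17.4°) = (0.95424, -0.29904) and n = (−sin -17.4°, cos -17.4°) = (0.29904, 0.95424). A is at the origin and P lies 34.5 along u from A, so P = 34.5·u = (32.921, -10.317). Tangency of A1 to both parallel lines with radius 3.7 puts D and U at A ± 3.7·n: D = (1.1065, 3.5307), U = (-1.1065, -3.5307). Equal radii place L and F the same way about P: L = P + 3.7·n = (34.028, -6.7862), F = P − 3.7·n = (31.815, -13.848). Then cos ∠LUA = UL·UA / (|UL||UA|), giving 77.894°.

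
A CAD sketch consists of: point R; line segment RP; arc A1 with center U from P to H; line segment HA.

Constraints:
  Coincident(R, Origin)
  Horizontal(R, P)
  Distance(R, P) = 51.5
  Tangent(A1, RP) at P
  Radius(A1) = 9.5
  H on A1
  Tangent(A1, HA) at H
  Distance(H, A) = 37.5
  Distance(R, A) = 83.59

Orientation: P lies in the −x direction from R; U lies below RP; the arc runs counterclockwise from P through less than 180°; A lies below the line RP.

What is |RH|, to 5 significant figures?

60.887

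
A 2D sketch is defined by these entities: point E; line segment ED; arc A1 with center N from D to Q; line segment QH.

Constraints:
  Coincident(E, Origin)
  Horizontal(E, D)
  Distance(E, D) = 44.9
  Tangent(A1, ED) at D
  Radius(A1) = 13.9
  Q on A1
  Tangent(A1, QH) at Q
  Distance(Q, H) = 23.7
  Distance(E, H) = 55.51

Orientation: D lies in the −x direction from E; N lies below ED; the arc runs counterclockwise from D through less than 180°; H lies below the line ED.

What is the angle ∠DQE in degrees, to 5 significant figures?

44.057°

Checks: E.y = 0.00, D.y = 0.00 ✓; |NQ| = 13.90 ✓; ∠(NQ, QH) = 90.00° ✓; |QH| = 23.70 ✓; |EH| = 55.51 ✓.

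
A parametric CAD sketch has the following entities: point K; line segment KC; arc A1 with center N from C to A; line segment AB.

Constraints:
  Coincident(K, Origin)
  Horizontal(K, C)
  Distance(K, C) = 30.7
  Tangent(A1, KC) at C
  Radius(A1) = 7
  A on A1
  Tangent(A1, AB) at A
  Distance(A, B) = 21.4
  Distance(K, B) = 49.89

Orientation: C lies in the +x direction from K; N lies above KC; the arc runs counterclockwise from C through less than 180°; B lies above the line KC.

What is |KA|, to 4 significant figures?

37.89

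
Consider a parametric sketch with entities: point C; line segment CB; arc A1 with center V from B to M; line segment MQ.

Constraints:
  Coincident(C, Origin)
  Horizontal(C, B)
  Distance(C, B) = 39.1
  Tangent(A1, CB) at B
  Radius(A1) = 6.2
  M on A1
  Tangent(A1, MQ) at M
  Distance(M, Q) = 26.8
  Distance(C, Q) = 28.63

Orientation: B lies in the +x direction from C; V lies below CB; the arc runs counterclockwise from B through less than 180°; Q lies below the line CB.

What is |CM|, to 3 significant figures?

34.4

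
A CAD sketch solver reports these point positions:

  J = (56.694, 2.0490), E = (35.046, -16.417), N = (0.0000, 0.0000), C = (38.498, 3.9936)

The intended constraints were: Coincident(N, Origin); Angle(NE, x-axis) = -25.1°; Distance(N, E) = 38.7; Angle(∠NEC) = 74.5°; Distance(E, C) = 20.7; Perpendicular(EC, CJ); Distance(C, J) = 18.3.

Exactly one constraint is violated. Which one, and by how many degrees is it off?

Perpendicular(EC, CJ) — off by 3.50°.

N = (0.00, 0.00) ✓; NE at -25.10° ✓; |NE| = 38.70 ✓; ∠NEC = 74.50° ✓; |EC| = 20.70 ✓; ∠(EC, CJ) = 86.50° ✗; |CJ| = 18.30 ✓.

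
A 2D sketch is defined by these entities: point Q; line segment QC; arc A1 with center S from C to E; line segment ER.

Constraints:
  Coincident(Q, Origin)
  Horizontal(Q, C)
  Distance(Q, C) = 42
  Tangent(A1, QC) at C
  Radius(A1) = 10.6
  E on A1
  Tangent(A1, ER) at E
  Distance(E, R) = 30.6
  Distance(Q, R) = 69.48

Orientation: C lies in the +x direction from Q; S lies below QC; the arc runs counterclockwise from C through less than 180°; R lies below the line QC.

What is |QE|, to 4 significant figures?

39.43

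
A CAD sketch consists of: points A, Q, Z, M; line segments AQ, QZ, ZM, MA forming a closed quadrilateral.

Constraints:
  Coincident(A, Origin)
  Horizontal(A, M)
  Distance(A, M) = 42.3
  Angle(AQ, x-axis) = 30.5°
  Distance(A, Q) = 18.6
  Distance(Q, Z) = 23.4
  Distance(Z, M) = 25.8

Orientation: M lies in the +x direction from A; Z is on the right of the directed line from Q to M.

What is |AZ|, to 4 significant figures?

24.45

Checks: |QZ| = 23.40 ✓; |ZM| = 25.80 ✓.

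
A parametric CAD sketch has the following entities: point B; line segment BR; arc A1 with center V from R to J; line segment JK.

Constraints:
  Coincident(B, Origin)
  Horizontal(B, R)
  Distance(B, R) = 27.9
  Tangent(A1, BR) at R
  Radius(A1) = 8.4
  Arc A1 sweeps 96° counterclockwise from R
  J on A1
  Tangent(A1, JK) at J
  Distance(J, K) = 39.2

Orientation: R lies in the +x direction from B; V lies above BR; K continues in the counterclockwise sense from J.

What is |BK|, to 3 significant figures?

58.0

On A1, R sits at bearing -90° from V; a 96° counterclockwise sweep puts J at bearing 6°, so J = V + 8.4·(cos 6°, sin 6°) = (36.3, 9.28). Since A1 is tangent to JK there, VJ ⟂ JK, so JK runs along (−sin 6°, cos 6°); with |JK| = 39.2, K = (32.2, 48.3). Then |BK| = |K − B| = 58.0.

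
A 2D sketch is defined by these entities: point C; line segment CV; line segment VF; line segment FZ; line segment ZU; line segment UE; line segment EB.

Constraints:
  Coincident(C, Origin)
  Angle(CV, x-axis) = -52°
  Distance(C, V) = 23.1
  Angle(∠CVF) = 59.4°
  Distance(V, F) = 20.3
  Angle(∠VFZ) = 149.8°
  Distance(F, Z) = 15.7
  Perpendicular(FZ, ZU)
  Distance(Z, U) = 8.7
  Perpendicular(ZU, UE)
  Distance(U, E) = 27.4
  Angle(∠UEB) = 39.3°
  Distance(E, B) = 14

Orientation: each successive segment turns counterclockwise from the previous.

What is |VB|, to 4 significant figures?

19.64

The perpendicularity gives UE at right angles to ZU, so UE runs at -81.20°; with |UE| = 27.4, E = (14.82, -12.20). ∠UEB = 39.3° gives EB at 59.50° from the x-axis; with |EB| = 14.0, B = (21.93, -0.1331). Then |VB| = |B − V| = 19.64.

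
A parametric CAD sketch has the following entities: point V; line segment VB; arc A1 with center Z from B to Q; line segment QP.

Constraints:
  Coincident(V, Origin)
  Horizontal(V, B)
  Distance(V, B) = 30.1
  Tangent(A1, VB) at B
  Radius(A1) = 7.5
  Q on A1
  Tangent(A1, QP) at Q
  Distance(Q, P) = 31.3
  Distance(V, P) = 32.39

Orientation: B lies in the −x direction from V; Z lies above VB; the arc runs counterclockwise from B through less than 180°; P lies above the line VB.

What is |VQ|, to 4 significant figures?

23.85

V is at the origin; V and B share the same y with |VB| = 30.1 and B on the −x side, so B = (-30.10, 0.000). A1 meets VB tangentially, so ZB is at right angles to VB, so Z = B + (0, 7.5) = (-30.10, 7.500). Since ZQ ⟂ QP (tangency), |ZP| = √(7.5² + 31.3²) = 32.19 regardless of where Q sits on A1. So P lies on both circle(V, 32.39) and circle(Z, 32.19); the above-VB intersection is P = (-8.409, 31.28). Q is the foot of the tangent from P: Q = (-23.53, 3.876).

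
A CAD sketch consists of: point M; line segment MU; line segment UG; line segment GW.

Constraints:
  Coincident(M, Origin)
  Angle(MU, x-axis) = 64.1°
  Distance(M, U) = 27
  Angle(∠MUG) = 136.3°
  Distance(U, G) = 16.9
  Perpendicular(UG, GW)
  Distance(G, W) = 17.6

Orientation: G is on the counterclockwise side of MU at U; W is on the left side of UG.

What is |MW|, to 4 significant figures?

36.44

M is at the origin; MU runs at 64.1° with length 27.0, so U = 27.0·(cos 64.1°, sin 64.1°) = (11.79, 24.29). ∠MUG = 136.3°, so UG runs at 64.1° + (180° − 136.3°) = 107.8° from the x-axis; with |UG| = 16.9, G = U + 16.9·(cos 107.8°, sin 107.8°) = (6.627, 40.38). UG is perpendicular to GW; with |GW| = 17.6 on the left of UG, W = G + 17.6·(-0.9521, -0.3057) = (-10.13, 35.00). Then |MW| = |W − M| = 36.44.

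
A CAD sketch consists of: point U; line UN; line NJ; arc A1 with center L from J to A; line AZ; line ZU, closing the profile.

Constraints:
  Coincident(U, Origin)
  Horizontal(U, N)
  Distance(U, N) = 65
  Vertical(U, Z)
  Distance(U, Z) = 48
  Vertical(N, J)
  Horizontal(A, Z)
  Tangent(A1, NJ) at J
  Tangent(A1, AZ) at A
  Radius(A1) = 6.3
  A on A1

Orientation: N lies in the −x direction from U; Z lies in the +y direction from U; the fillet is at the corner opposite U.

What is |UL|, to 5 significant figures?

72.004

U is at the origin; U and N share the same y with |UN| = 65.0 and N on the −x side, so N = (-65.000, 0.0000). U and Z share the same x with |UZ| = 48.0 and Z on the +y side, so Z = (0.0000, 48.000). The virtual corner opposite U is at (-65.000, 48.000). Tangency of A1 to NJ means the radius LJ is perpendicular to NJ and since A1 is tangent to AZ there, LA ⟂ AZ, with radius 6.3, so the center L sits 6.3 in from both sides at L = (-58.700, 41.700). Then |UL| = |L − U| = 72.004.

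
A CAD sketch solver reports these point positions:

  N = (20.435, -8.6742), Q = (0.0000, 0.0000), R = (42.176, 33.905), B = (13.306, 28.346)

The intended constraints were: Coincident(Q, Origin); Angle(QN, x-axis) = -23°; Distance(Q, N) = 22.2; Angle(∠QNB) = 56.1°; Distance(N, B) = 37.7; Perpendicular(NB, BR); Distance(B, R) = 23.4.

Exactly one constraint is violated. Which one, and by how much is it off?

Distance(B, R) = 23.4 — off by 6.00.

Q = (0.00, 0.00) ✓; QN at -23.00° ✓; |QN| = 22.20 ✓; ∠QNB = 56.10° ✓; |NB| = 37.70 ✓; ∠(NB, BR) = 90.00° ✓; |BR| = 29.40 ✗.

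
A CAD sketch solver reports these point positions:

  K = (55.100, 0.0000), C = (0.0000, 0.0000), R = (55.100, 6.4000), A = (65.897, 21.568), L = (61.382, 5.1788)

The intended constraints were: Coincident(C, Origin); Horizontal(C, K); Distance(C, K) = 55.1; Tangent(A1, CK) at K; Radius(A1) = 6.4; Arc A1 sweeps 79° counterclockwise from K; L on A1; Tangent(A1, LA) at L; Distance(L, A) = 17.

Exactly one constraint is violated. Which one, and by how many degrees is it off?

Tangent(A1, LA) at L — off by 4.40°.

C = (0.00, 0.00) ✓; C.y = 0.00, K.y = 0.00 ✓; |CK| = 55.10 ✓; ∠(RK, KC) = 90.00° ✓; |RK| = 6.400 ✓; bearing(R→L) − bearing(R→K) = 79.00° ✓; |RL| = 6.400 ✓; ∠(RL, LA) = 94.40° ✗; |LA| = 17.00 ✓.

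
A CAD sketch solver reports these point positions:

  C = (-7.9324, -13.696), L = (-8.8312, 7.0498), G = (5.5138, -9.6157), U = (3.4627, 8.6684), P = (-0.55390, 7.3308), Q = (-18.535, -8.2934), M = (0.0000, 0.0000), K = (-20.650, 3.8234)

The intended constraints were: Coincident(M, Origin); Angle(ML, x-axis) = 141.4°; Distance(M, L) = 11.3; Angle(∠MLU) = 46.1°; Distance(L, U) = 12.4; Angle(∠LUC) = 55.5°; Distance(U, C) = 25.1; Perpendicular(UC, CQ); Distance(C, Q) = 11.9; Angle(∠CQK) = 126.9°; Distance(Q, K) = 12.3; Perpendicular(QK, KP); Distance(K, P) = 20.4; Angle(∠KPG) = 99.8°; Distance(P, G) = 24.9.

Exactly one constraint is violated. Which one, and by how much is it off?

Distance(P, G) = 24.9 — off by 6.90.

M = (0.00, 0.00) ✓; ML at 141.4° ✓; |ML| = 11.30 ✓; ∠MLU = 46.10° ✓; |LU| = 12.40 ✓; ∠LUC = 55.50° ✓; |UC| = 25.10 ✓; ∠(UC, CQ) = 90.00° ✓; |CQ| = 11.90 ✓; ∠CQK = 126.9° ✓; |QK| = 12.30 ✓; ∠(QK, KP) = 90.00° ✓; |KP| = 20.40 ✓; ∠KPG = 99.80° ✓; |PG| = 18.00 ✗.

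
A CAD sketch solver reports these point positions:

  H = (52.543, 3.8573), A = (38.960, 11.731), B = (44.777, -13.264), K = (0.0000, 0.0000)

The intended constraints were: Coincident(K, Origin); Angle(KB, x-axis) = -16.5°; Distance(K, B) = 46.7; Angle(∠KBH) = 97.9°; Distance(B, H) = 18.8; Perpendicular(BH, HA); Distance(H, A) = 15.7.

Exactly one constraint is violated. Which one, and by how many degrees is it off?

Perpendicular(BH, HA) — off by 5.70°.

K = (0.00, 0.00) ✓; KB at -16.50° ✓; |KB| = 46.70 ✓; ∠KBH = 97.90° ✓; |BH| = 18.80 ✓; ∠(BH, HA) = 84.30° ✗; |HA| = 15.70 ✓.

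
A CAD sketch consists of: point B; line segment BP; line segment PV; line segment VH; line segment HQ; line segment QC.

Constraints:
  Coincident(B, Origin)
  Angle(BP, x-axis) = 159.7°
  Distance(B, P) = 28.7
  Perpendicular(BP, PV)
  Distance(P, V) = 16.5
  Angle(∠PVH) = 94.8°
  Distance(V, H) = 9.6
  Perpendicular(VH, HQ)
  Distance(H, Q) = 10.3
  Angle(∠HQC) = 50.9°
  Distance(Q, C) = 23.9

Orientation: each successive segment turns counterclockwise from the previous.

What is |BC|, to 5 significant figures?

43.194

The perpendicularity gives HQ at right angles to VH, so HQ runs at 64.900°; with |HQ| = 10.3, Q = (-19.579, -0.26307). ∠HQC = 50.9° gives QC at -166.00° from the x-axis; with |QC| = 23.9, C = (-42.769, -6.0450). Then |BC| = |C − B| = 43.194.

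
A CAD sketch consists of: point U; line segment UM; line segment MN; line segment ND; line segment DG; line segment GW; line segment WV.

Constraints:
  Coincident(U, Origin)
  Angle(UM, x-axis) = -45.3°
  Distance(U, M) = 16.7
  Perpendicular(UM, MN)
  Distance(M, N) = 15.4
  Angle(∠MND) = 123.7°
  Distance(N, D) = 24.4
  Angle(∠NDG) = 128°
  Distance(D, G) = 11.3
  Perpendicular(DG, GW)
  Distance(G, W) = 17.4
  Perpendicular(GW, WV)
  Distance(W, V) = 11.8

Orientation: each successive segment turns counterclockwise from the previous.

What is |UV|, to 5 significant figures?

12.791

U is at the origin; UM runs at -45.3° with length 16.7, so M = (11.747, -11.870). UM ⟂ MN, so MN runs at 44.700°; with |MN| = 15.4, N = (22.693, -1.0381). ∠MND = 123.7° gives ND at 101.00° from the x-axis; with |ND| = 24.4, D = (18.037, 22.914). ∠NDG = 128.0° gives DG at 153.00° from the x-axis; with |DG| = 11.3, G = (7.9689, 28.044). DG ⟂ GW, so GW runs at -117.00°; with |GW| = 17.4, W = (0.069456, 12.540). GW ⟂ WV, so WV runs at -27.000°; with |WV| = 11.8, V = (10.583, 7.1831). Then |UV| = |V − U| = 12.791.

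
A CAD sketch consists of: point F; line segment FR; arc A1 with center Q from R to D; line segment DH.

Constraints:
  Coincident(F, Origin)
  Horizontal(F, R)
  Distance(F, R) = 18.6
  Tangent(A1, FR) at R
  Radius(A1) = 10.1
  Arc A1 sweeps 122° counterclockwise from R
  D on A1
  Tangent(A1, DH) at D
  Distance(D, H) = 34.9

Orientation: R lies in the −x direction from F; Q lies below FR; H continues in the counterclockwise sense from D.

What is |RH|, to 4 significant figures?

46.13

F is at the origin; FR is horizontal with |FR| = 18.6 and R on the −x side, so R = (-18.60, 0.000). A1 meets FR tangentially, so QR is at right angles to FR, so Q = R + (0, -10.1) = (-18.60, -10.10). On A1, R sits at bearing 90° from Q; a 122° counterclockwise sweep puts D at bearing 212°, so D = Q + 10.1·(cos 212°, sin 212°) = (-27.17, -15.45). A1 meets DH tangentially, so QD is at right angles to DH, so DH runs along (−sin 212°, cos 212°); with |DH| = 34.9, H = (-8.671, -45.05). Then |RH| = |H − R| = 46.13.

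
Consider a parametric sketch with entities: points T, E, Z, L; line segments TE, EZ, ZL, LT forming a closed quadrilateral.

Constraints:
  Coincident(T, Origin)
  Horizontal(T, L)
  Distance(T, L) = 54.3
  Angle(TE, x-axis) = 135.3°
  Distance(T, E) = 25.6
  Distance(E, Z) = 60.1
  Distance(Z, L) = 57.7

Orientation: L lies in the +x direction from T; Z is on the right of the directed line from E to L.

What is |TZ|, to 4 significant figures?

36.73

Checks: |EZ| = 60.10 ✓; |ZL| = 57.70 ✓.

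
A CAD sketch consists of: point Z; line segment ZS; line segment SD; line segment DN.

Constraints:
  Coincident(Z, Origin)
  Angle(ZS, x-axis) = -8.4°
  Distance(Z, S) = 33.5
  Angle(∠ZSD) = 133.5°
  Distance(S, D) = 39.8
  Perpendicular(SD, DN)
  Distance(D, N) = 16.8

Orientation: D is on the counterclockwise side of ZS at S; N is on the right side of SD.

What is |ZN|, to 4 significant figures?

75.10

∠ZSD = 133.5°, so SD runs at -8.4° + (180° − 133.5°) = 38.10° from the x-axis; with |SD| = 39.8, D = S + 39.8·(cos 38.10°, sin 38.10°) = (64.46, 19.66). The perpendicularity gives DN at right angles to SD; with |DN| = 16.8 on the right of SD, N = D + 16.8·(0.6170, -0.7869) = (74.83, 6.444). Then |ZN| = |N − Z| = 75.10.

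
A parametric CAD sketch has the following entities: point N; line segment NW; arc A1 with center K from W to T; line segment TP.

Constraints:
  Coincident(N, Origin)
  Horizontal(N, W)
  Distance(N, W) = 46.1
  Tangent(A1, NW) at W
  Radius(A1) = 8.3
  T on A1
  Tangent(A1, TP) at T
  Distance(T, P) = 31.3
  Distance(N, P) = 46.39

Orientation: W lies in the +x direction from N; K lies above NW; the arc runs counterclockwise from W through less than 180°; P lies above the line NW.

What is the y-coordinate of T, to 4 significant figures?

14.28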